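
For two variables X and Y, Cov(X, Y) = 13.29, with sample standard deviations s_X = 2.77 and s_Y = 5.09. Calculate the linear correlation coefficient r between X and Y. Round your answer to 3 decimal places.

r = Cov(X,Y) / (s_X · s_Y) = 13.29 / (2.77 × 5.09)
  = 13.29 / 14.0993 ≈ 0.943

0.943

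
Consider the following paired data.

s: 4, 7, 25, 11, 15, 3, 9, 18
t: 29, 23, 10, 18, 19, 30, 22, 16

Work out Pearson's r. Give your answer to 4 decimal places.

n = 8, Σs = 92, Σt = 167, Σs² = 1450, Σt² = 3795, Σst = 1586
nΣst − ΣsΣt = 12688 − 15364 = -2676
nΣs² − (Σs)² = 11600 − 8464 = 3136; nΣt² − (Σt)² = 30360 − 27889 = 2471
r = -2676 / √(3136 × 2471) = -2676 / 2783.7126 ≈ -0.9613

-0.9613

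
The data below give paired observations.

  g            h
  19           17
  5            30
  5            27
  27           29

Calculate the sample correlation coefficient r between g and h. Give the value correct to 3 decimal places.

n = 4, Σg = 56, Σh = 103, Σg² = 1140, Σh² = 2759, Σgh = 1391
nΣgh − ΣgΣh = 5564 − 5768 = -204
nΣg² − (Σg)² = 4560 − 3136 = 1424; nΣh² − (Σh)² = 11036 − 10609 = 427
r = -204 / √(1424 × 427) = -204 / 779.7743 ≈ -0.262

-0.262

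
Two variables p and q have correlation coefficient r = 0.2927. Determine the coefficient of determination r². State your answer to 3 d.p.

r² = (0.2927)² = 0.086

0.086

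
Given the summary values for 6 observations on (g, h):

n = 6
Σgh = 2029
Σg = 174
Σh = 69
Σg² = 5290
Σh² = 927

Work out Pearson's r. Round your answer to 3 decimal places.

0.155

r = (nΣgh − ΣgΣh) / √[(nΣg² − (Σg)²)(nΣh² − (Σh)²)]
Numerator: 6×2029 − 174×69 = 168
Denominator: √[(31740 − 30276)(5562 − 4761)] = √[1464 × 801] = 1082.8961
r = 168 / 1082.8961 ≈ 0.155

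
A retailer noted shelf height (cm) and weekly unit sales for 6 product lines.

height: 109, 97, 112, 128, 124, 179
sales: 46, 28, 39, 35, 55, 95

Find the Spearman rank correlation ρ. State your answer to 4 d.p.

Rank height: 2, 1, 3, 5, 4, 6
Rank sales: 4, 1, 3, 2, 5, 6
d = rank(height) − rank(sales): -2, 0, 0, 3, -1, 0; Σd² = 14
ρ = 1 − 6Σd² / [n(n²−1)] = 1 − 6×14 / (6×35) = 1 − 84/210 ≈ 0.6000

0.6000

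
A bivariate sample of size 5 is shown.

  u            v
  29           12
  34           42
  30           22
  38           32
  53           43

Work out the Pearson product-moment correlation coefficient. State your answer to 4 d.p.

0.7242

n = 5, Σu = 184, Σv = 151, Σu² = 7150, Σv² = 5265, Σuv = 5931
nΣuv − ΣuΣv = 29655 − 27784 = 1871
nΣu² − (Σu)² = 35750 − 33856 = 1894; nΣv² − (Σv)² = 26325 − 22801 = 3524
r = 1871 / √(1894 × 3524) = 1871 / 2583.4969 ≈ 0.7242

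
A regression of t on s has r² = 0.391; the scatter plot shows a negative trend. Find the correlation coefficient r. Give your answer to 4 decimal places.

|r| = √0.391 = 0.6253
The association is negative, so r = −0.6253.

-0.6253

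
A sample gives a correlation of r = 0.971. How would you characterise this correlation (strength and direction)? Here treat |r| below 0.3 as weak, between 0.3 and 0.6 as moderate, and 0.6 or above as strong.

strong positive

r = 0.971 > 0 so the relationship is positive.
|r| = 0.971, which falls in the strong range.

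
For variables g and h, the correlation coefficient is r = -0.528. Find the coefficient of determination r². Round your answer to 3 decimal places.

r² = (-0.528)² = 0.279

0.279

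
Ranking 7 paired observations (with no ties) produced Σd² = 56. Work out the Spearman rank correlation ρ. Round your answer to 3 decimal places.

ρ = 1 − 6Σd² / [n(n²−1)] = 1 − 6×56 / (7×48)
  = 1 − 336/336 = 1 − 1.0000 ≈ 0.000

0.000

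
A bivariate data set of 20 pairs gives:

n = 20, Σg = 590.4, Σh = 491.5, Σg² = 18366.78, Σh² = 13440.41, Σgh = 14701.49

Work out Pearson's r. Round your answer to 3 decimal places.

r = (nΣgh − ΣgΣh) / √[(nΣg² − (Σg)²)(nΣh² − (Σh)²)]
Numerator: 20×14701.49 − 590.4×491.5 = 3848.2
Denominator: √[(367335.6 − 348572.16)(268808.2 − 241572.25)] = √[18763.44 × 27235.95] = 22606.1964
r = 3848.2 / 22606.1964 ≈ 0.170

0.170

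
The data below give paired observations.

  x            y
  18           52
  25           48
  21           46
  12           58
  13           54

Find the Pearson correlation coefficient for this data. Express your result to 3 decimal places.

-0.888

n = 5, Σx = 89, Σy = 258, Σx² = 1703, Σy² = 13404, Σxy = 4500
nΣxy − ΣxΣy = 22500 − 22962 = -462
nΣx² − (Σx)² = 8515 − 7921 = 594; nΣy² − (Σy)² = 67020 − 66564 = 456
r = -462 / √(594 × 456) = -462 / 520.4460 ≈ -0.888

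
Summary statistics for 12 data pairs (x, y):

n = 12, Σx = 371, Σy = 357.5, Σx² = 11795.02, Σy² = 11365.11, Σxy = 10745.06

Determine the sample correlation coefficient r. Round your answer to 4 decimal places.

-0.6385

r = (nΣxy − ΣxΣy) / √[(nΣx² − (Σx)²)(nΣy² − (Σy)²)]
Numerator: 12×10745.06 − 371×357.5 = -3691.78
Denominator: √[(141540.24 − 137641)(136381.32 − 127806.25)] = √[3899.24 × 8575.07] = 5782.4092
r = -3691.78 / 5782.4092 ≈ -0.6385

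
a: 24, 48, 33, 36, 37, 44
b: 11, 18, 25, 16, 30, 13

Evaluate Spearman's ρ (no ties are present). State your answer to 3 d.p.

0.257

Rank a: 1, 6, 2, 3, 4, 5
Rank b: 1, 4, 5, 3, 6, 2
d = rank(a) − rank(b): 0, 2, -3, 0, -2, 3; Σd² = 26
ρ = 1 − 6Σd² / [n(n²−1)] = 1 − 6×26 / (6×35) = 1 − 156/210 ≈ 0.257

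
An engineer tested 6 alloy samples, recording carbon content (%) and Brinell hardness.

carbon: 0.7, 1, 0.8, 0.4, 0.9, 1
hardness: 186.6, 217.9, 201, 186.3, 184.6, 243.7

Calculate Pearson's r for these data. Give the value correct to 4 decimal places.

n = 6, Σx = 4.8, Σy = 1220.1, Σx² = 4.1, Σy² = 250875.51, Σxy = 993.68
nΣxy − ΣxΣy = 5962.08 − 5856.48 = 105.6
nΣx² − (Σx)² = 24.6 − 23.04 = 1.56; nΣy² − (Σy)² = 1505253.06 − 1488644.01 = 16609.05
r = 105.6 / √(1.56 × 16609.05) = 105.6 / 160.9662 ≈ 0.6560

0.6560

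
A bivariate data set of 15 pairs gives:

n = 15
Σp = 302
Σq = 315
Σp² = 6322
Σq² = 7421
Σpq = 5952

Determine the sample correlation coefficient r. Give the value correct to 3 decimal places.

r = (nΣpq − ΣpΣq) / √[(nΣp² − (Σp)²)(nΣq² − (Σq)²)]
Numerator: 15×5952 − 302×315 = -5850
Denominator: √[(94830 − 91204)(111315 − 99225)] = √[3626 × 12090] = 6621.0528
r = -5850 / 6621.0528 ≈ -0.884

-0.884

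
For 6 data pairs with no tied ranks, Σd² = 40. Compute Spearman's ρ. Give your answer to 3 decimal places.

ρ = 1 − 6Σd² / [n(n²−1)] = 1 − 6×40 / (6×35)
  = 1 − 240/210 = 1 − 1.1429 ≈ -0.143

-0.143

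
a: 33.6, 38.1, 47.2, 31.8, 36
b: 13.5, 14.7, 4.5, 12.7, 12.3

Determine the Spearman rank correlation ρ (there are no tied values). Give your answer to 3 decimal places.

Rank a: 2, 4, 5, 1, 3
Rank b: 4, 5, 1, 3, 2
d = rank(a) − rank(b): -2, -1, 4, -2, 1; Σd² = 26
ρ = 1 − 6Σd² / [n(n²−1)] = 1 − 6×26 / (5×24) = 1 − 156/120 ≈ -0.300

-0.300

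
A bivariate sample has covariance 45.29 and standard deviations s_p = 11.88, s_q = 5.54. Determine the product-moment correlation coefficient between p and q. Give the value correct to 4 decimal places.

0.6881

r = Cov(p,q) / (s_p · s_q) = 45.29 / (11.88 × 5.54)
  = 45.29 / 65.8152 ≈ 0.6881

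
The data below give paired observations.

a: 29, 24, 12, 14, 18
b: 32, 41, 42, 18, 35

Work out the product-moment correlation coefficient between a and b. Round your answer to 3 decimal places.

0.142

n = 5, Σa = 97, Σb = 168, Σa² = 2081, Σb² = 6018, Σab = 3298
nΣab − ΣaΣb = 16490 − 16296 = 194
nΣa² − (Σa)² = 10405 − 9409 = 996; nΣb² − (Σb)² = 30090 − 28224 = 1866
r = 194 / √(996 × 1866) = 194 / 1363.2813 ≈ 0.142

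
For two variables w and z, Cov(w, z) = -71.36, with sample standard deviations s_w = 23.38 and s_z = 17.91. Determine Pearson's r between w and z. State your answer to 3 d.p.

-0.170

r = Cov(w,z) / (s_w · s_z) = -71.36 / (23.38 × 17.91)
  = -71.36 / 418.7358 ≈ -0.170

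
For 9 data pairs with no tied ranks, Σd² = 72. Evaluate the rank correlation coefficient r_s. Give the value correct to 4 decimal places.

0.4000

ρ = 1 − 6Σd² / [n(n²−1)] = 1 − 6×72 / (9×80)
  = 1 − 432/720 = 1 − 0.60000 ≈ 0.4000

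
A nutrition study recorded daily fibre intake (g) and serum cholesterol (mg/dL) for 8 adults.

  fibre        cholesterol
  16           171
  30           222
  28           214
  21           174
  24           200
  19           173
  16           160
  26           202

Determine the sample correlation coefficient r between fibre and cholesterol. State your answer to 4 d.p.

0.9729

n = 8, Σx = 180, Σy = 1516, Σx² = 4250, Σy² = 290930, Σxy = 34941
nΣxy − ΣxΣy = 279528 − 272880 = 6648
nΣx² − (Σx)² = 34000 − 32400 = 1600; nΣy² − (Σy)² = 2327440 − 2298256 = 29184
r = 6648 / √(1600 × 29184) = 6648 / 6833.3301 ≈ 0.9729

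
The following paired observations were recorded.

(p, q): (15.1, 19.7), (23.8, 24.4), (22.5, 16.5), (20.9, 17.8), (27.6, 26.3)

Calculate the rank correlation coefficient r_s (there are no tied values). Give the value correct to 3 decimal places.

0.600

Rank p: 1, 4, 3, 2, 5
Rank q: 3, 4, 1, 2, 5
d = rank(p) − rank(q): -2, 0, 2, 0, 0; Σd² = 8
ρ = 1 − 6Σd² / [n(n²−1)] = 1 − 6×8 / (5×24) = 1 − 48/120 ≈ 0.600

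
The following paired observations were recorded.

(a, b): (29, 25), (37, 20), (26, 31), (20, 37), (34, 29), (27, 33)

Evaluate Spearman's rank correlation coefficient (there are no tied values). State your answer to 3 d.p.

-0.886

Rank a: 4, 6, 2, 1, 5, 3
Rank b: 2, 1, 4, 6, 3, 5
d = rank(a) − rank(b): 2, 5, -2, -5, 2, -2; Σd² = 66
ρ = 1 − 6Σd² / [n(n²−1)] = 1 − 6×66 / (6×35) = 1 − 396/210 ≈ -0.886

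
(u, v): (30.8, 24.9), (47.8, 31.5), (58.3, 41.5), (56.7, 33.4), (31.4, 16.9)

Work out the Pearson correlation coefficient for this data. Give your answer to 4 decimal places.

0.9079

n = 5, Σu = 225, Σv = 148.2, Σu² = 10833.22, Σv² = 4735.68, Σuv = 7116.51
nΣuv − ΣuΣv = 35582.55 − 33345 = 2237.55
nΣu² − (Σu)² = 54166.1 − 50625 = 3541.1; nΣv² − (Σv)² = 23678.4 − 21963.24 = 1715.16
r = 2237.55 / √(3541.1 × 1715.16) = 2237.55 / 2464.4580 ≈ 0.9079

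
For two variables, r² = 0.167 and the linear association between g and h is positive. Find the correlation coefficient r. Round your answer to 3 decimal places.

0.409

|r| = √0.167 = 0.409
The association is positive, so r = 0.409.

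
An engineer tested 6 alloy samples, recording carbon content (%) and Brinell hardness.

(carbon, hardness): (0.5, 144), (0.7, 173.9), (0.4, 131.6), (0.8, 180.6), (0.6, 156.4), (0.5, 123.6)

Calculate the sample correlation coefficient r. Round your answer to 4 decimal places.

0.9289

n = 6, Σx = 3.5, Σy = 910.1, Σx² = 2.15, Σy² = 140650.05, Σxy = 546.49
nΣxy − ΣxΣy = 3278.94 − 3185.35 = 93.59
nΣx² − (Σx)² = 12.9 − 12.25 = 0.65; nΣy² − (Σy)² = 843900.3 − 828282.01 = 15618.29
r = 93.59 / √(0.65 × 15618.29) = 93.59 / 100.7566 ≈ 0.9289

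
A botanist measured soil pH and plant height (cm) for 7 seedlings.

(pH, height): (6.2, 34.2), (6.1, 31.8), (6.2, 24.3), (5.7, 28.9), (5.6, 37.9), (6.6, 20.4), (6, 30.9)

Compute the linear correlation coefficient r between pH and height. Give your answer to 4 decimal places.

n = 7, Σx = 42.4, Σy = 208.4, Σx² = 257.5, Σy² = 6413.96, Σxy = 1253.69
nΣxy − ΣxΣy = 8775.83 − 8836.16 = -60.33
nΣx² − (Σx)² = 1802.5 − 1797.76 = 4.74; nΣy² − (Σy)² = 44897.72 − 43430.56 = 1467.16
r = -60.33 / √(4.74 × 1467.16) = -60.33 / 83.3927 ≈ -0.7234

-0.7234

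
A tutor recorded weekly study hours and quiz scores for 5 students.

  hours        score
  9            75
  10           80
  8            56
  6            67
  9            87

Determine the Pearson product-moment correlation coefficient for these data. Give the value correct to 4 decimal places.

0.5780

n = 5, Σx = 42, Σy = 365, Σx² = 362, Σy² = 27219, Σxy = 3108
nΣxy − ΣxΣy = 15540 − 15330 = 210
nΣx² − (Σx)² = 1810 − 1764 = 46; nΣy² − (Σy)² = 136095 − 133225 = 2870
r = 210 / √(46 × 2870) = 210 / 363.3456 ≈ 0.5780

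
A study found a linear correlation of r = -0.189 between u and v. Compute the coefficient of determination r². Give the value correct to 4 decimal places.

r² = (-0.189)² = 0.0357

0.0357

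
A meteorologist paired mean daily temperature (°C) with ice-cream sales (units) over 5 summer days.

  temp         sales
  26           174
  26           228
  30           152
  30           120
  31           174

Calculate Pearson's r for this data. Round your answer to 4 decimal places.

-0.6497

n = 5, Σx = 143, Σy = 848, Σx² = 4113, Σy² = 150040, Σxy = 24006
nΣxy − ΣxΣy = 120030 − 121264 = -1234
nΣx² − (Σx)² = 20565 − 20449 = 116; nΣy² − (Σy)² = 750200 − 719104 = 31096
r = -1234 / √(116 × 31096) = -1234 / 1899.2462 ≈ -0.6497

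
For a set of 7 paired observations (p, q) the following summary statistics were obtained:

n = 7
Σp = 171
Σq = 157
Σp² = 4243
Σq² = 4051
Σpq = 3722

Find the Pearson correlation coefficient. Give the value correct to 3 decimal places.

-0.607

r = (nΣpq − ΣpΣq) / √[(nΣp² − (Σp)²)(nΣq² − (Σq)²)]
Numerator: 7×3722 − 171×157 = -793
Denominator: √[(29701 − 29241)(28357 − 24649)] = √[460 × 3708] = 1306.0168
r = -793 / 1306.0168 ≈ -0.607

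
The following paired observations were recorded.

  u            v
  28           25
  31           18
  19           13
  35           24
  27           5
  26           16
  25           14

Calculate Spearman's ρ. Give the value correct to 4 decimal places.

0.6786

Rank u: 5, 6, 1, 7, 4, 3, 2
Rank v: 7, 5, 2, 6, 1, 4, 3
d = rank(u) − rank(v): -2, 1, -1, 1, 3, -1, -1; Σd² = 18
ρ = 1 − 6Σd² / [n(n²−1)] = 1 − 6×18 / (7×48) = 1 − 108/336 ≈ 0.6786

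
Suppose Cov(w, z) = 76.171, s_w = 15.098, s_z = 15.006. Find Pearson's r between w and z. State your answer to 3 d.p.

r = Cov(w,z) / (s_w · s_z) = 76.171 / (15.098 × 15.006)
  = 76.171 / 226.5606 ≈ 0.336

0.336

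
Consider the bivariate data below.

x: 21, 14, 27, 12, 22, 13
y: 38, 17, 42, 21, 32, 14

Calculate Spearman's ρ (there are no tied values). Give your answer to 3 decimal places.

Rank x: 4, 3, 6, 1, 5, 2
Rank y: 5, 2, 6, 3, 4, 1
d = rank(x) − rank(y): -1, 1, 0, -2, 1, 1; Σd² = 8
ρ = 1 − 6Σd² / [n(n²−1)] = 1 − 6×8 / (6×35) = 1 − 48/210 ≈ 0.771

0.771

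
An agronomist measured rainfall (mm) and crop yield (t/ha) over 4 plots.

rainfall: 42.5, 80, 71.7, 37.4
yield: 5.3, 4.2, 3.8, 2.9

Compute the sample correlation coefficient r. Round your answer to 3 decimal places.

0.067

n = 4, Σx = 231.6, Σy = 16.2, Σx² = 14745.9, Σy² = 68.58, Σxy = 942.17
nΣxy − ΣxΣy = 3768.68 − 3751.92 = 16.76
nΣx² − (Σx)² = 58983.6 − 53638.56 = 5345.04; nΣy² − (Σy)² = 274.32 − 262.44 = 11.88
r = 16.76 / √(5345.04 × 11.88) = 16.76 / 251.9902 ≈ 0.067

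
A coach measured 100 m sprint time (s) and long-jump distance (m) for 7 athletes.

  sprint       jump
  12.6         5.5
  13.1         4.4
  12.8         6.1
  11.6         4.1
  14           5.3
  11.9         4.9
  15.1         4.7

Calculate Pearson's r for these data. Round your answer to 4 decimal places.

n = 7, Σx = 91.1, Σy = 35, Σx² = 1194.39, Σy² = 177.82, Σxy = 456.06
nΣxy − ΣxΣy = 3192.42 − 3188.5 = 3.92
nΣx² − (Σx)² = 8360.73 − 8299.21 = 61.52; nΣy² − (Σy)² = 1244.74 − 1225 = 19.74
r = 3.92 / √(61.52 × 19.74) = 3.92 / 34.8483 ≈ 0.1125

0.1125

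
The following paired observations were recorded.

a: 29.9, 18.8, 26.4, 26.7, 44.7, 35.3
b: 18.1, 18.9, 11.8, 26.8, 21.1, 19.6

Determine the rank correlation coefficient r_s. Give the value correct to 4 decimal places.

0.4286

Rank a: 4, 1, 2, 3, 6, 5
Rank b: 2, 3, 1, 6, 5, 4
d = rank(a) − rank(b): 2, -2, 1, -3, 1, 1; Σd² = 20
ρ = 1 − 6Σd² / [n(n²−1)] = 1 − 6×20 / (6×35) = 1 − 120/210 ≈ 0.4286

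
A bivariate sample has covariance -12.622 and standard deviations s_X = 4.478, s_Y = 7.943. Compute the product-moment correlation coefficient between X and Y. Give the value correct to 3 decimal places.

-0.355

r = Cov(X,Y) / (s_X · s_Y) = -12.622 / (4.478 × 7.943)
  = -12.622 / 35.5688 ≈ -0.355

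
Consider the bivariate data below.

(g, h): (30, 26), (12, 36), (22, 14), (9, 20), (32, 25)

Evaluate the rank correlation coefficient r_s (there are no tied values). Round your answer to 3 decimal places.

Rank g: 4, 2, 3, 1, 5
Rank h: 4, 5, 1, 2, 3
d = rank(g) − rank(h): 0, -3, 2, -1, 2; Σd² = 18
ρ = 1 − 6Σd² / [n(n²−1)] = 1 − 6×18 / (5×24) = 1 − 108/120 ≈ 0.100

0.100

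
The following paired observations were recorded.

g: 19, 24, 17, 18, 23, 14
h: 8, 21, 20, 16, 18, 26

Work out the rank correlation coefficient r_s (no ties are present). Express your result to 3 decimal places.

Rank g: 4, 6, 2, 3, 5, 1
Rank h: 1, 5, 4, 2, 3, 6
d = rank(g) − rank(h): 3, 1, -2, 1, 2, -5; Σd² = 44
ρ = 1 − 6Σd² / [n(n²−1)] = 1 − 6×44 / (6×35) = 1 − 264/210 ≈ -0.257

-0.257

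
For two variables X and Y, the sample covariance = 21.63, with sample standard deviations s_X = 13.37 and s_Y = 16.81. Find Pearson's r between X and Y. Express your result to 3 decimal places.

r = Cov(X,Y) / (s_X · s_Y) = 21.63 / (13.37 × 16.81)
  = 21.63 / 224.7497 ≈ 0.096

0.096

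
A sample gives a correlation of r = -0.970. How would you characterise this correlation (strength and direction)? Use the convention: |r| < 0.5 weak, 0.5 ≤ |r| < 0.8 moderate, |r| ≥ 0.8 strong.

strong negative

r = -0.970 < 0 so the relationship is negative.
|r| = 0.970, which falls in the strong range.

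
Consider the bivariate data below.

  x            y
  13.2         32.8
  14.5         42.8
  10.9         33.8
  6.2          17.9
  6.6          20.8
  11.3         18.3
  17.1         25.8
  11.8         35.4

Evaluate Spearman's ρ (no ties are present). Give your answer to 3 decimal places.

0.571

Rank x: 6, 7, 3, 1, 2, 4, 8, 5
Rank y: 5, 8, 6, 1, 3, 2, 4, 7
d = rank(x) − rank(y): 1, -1, -3, 0, -1, 2, 4, -2; Σd² = 36
ρ = 1 − 6Σd² / [n(n²−1)] = 1 − 6×36 / (8×63) = 1 − 216/504 ≈ 0.571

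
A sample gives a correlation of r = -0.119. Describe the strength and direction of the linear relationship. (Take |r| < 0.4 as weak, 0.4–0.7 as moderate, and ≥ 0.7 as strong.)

r = -0.119 < 0 so the relationship is negative.
|r| = 0.119, which falls in the weak range.

weak negative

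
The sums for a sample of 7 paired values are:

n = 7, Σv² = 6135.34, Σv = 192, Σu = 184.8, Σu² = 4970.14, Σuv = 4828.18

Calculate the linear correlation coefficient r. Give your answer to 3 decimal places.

-0.854

r = (nΣuv − ΣuΣv) / √[(nΣu² − (Σu)²)(nΣv² − (Σv)²)]
Numerator: 7×4828.18 − 184.8×192 = -1684.34
Denominator: √[(34790.98 − 34151.04)(42947.38 − 36864)] = √[639.94 × 6083.38] = 1973.0682
r = -1684.34 / 1973.0682 ≈ -0.854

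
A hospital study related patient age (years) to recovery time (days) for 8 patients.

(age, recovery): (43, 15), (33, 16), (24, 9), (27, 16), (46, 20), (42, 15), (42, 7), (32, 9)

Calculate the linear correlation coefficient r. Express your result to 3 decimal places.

n = 8, Σx = 289, Σy = 107, Σx² = 10911, Σy² = 1573, Σxy = 3953
nΣxy − ΣxΣy = 31624 − 30923 = 701
nΣx² − (Σx)² = 87288 − 83521 = 3767; nΣy² − (Σy)² = 12584 − 11449 = 1135
r = 701 / √(3767 × 1135) = 701 / 2067.7391 ≈ 0.339

0.339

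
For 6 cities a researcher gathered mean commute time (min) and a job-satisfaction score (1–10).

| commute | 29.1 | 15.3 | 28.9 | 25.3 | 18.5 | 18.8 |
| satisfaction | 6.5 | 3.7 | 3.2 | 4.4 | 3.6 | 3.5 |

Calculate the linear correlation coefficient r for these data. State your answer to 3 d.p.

0.501

n = 6, Σx = 135.9, Σy = 24.9, Σx² = 3251.89, Σy² = 110.75, Σxy = 581.96
nΣxy − ΣxΣy = 3491.76 − 3383.91 = 107.85
nΣx² − (Σx)² = 19511.34 − 18468.81 = 1042.53; nΣy² − (Σy)² = 664.5 − 620.01 = 44.49
r = 107.85 / √(1042.53 × 44.49) = 107.85 / 215.3652 ≈ 0.501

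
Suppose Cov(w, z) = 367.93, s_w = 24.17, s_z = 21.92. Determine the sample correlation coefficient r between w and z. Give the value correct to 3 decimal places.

0.694

r = Cov(w,z) / (s_w · s_z) = 367.93 / (24.17 × 21.92)
  = 367.93 / 529.8064 ≈ 0.694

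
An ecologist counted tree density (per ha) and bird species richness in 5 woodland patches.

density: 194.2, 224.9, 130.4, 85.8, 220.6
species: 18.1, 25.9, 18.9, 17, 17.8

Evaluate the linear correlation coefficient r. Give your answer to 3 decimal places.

0.528

n = 5, Σx = 855.9, Σy = 97.7, Σx² = 161323.81, Σy² = 1961.47, Σxy = 17189.77
nΣxy − ΣxΣy = 85948.85 − 83621.43 = 2327.42
nΣx² − (Σx)² = 806619.05 − 732564.81 = 74054.24; nΣy² − (Σy)² = 9807.35 − 9545.29 = 262.06
r = 2327.42 / √(74054.24 × 262.06) = 2327.42 / 4405.2984 ≈ 0.528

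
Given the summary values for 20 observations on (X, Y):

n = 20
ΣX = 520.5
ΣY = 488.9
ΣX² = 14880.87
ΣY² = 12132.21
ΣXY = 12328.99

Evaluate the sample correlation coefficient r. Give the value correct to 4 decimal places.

r = (nΣXY − ΣXΣY) / √[(nΣX² − (ΣX)²)(nΣY² − (ΣY)²)]
Numerator: 20×12328.99 − 520.5×488.9 = -7892.65
Denominator: √[(297617.4 − 270920.25)(242644.2 − 239023.21)] = √[26697.15 × 3620.99] = 9832.0961
r = -7892.65 / 9832.0961 ≈ -0.8027

-0.8027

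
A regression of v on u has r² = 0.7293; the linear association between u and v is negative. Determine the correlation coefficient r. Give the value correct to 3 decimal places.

-0.854

|r| = √0.7293 = 0.854
The association is negative, so r = −0.854.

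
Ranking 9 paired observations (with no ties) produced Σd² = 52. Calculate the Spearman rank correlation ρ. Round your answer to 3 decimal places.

0.567

ρ = 1 − 6Σd² / [n(n²−1)] = 1 − 6×52 / (9×80)
  = 1 − 312/720 = 1 − 0.4333 ≈ 0.567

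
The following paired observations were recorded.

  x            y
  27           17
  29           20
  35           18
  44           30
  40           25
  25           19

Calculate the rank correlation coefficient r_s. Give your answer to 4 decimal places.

Rank x: 2, 3, 4, 6, 5, 1
Rank y: 1, 4, 2, 6, 5, 3
d = rank(x) − rank(y): 1, -1, 2, 0, 0, -2; Σd² = 10
ρ = 1 − 6Σd² / [n(n²−1)] = 1 − 6×10 / (6×35) = 1 − 60/210 ≈ 0.7143

0.7143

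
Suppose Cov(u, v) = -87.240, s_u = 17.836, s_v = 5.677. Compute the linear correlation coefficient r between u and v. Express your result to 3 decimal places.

-0.862

r = Cov(u,v) / (s_u · s_v) = -87.240 / (17.836 × 5.677)
  = -87.240 / 101.2550 ≈ -0.862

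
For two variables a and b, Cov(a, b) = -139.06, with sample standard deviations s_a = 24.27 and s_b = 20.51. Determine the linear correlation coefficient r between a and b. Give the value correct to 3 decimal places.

-0.279

r = Cov(a,b) / (s_a · s_b) = -139.06 / (24.27 × 20.51)
  = -139.06 / 497.7777 ≈ -0.279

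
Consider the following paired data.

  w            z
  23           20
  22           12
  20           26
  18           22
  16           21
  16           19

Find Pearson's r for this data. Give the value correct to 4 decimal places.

n = 6, Σw = 115, Σz = 120, Σw² = 2249, Σz² = 2506, Σwz = 2280
nΣwz − ΣwΣz = 13680 − 13800 = -120
nΣw² − (Σw)² = 13494 − 13225 = 269; nΣz² − (Σz)² = 15036 − 14400 = 636
r = -120 / √(269 × 636) = -120 / 413.6230 ≈ -0.2901

-0.2901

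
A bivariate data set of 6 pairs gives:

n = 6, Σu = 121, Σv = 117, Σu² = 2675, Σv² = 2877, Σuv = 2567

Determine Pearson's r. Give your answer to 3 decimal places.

0.555

r = (nΣuv − ΣuΣv) / √[(nΣu² − (Σu)²)(nΣv² − (Σv)²)]
Numerator: 6×2567 − 121×117 = 1245
Denominator: √[(16050 − 14641)(17262 − 13689)] = √[1409 × 3573] = 2243.7373
r = 1245 / 2243.7373 ≈ 0.555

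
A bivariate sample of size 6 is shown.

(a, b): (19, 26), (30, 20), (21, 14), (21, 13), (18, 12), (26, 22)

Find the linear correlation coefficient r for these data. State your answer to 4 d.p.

0.3186

n = 6, Σa = 135, Σb = 107, Σa² = 3143, Σb² = 2069, Σab = 2449
nΣab − ΣaΣb = 14694 − 14445 = 249
nΣa² − (Σa)² = 18858 − 18225 = 633; nΣb² − (Σb)² = 12414 − 11449 = 965
r = 249 / √(633 × 965) = 249 / 781.5657 ≈ 0.3186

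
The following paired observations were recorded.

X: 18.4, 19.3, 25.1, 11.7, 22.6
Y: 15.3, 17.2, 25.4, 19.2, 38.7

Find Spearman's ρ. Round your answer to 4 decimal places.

0.6000

Rank X: 2, 3, 5, 1, 4
Rank Y: 1, 2, 4, 3, 5
d = rank(X) − rank(Y): 1, 1, 1, -2, -1; Σd² = 8
ρ = 1 − 6Σd² / [n(n²−1)] = 1 − 6×8 / (5×24) = 1 − 48/120 ≈ 0.6000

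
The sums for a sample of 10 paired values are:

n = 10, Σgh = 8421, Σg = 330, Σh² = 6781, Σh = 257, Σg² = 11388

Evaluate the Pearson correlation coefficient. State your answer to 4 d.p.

-0.2026

r = (nΣgh − ΣgΣh) / √[(nΣg² − (Σg)²)(nΣh² − (Σh)²)]
Numerator: 10×8421 − 330×257 = -600
Denominator: √[(113880 − 108900)(67810 − 66049)] = √[4980 × 1761] = 2961.3814
r = -600 / 2961.3814 ≈ -0.2026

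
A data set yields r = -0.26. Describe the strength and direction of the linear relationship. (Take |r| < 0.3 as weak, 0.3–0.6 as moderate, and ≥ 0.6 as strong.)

weak negative

r = -0.26 < 0 so the relationship is negative.
|r| = 0.26, which falls in the weak range.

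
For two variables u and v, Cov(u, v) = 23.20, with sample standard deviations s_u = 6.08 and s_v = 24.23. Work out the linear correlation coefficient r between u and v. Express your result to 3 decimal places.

0.157

r = Cov(u,v) / (s_u · s_v) = 23.20 / (6.08 × 24.23)
  = 23.20 / 147.3184 ≈ 0.157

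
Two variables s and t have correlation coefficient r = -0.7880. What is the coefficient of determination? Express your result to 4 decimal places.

0.6209

r² = (-0.7880)² = 0.6209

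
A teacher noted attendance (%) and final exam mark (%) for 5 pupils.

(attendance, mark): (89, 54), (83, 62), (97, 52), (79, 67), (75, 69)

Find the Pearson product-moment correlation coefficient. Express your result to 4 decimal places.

-0.9681

n = 5, Σx = 423, Σy = 304, Σx² = 36085, Σy² = 18714, Σxy = 25464
nΣxy − ΣxΣy = 127320 − 128592 = -1272
nΣx² − (Σx)² = 180425 − 178929 = 1496; nΣy² − (Σy)² = 93570 − 92416 = 1154
r = -1272 / √(1496 × 1154) = -1272 / 1313.9193 ≈ -0.9681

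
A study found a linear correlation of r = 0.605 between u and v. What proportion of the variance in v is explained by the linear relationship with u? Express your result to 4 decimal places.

r² = (0.605)² = 0.3660

0.3660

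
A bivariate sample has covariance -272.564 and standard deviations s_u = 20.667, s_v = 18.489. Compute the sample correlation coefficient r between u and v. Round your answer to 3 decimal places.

r = Cov(u,v) / (s_u · s_v) = -272.564 / (20.667 × 18.489)
  = -272.564 / 382.1122 ≈ -0.713

-0.713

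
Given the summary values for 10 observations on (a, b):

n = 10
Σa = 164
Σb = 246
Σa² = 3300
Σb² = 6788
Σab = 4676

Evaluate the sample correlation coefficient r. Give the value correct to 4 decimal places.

r = (nΣab − ΣaΣb) / √[(nΣa² − (Σa)²)(nΣb² − (Σb)²)]
Numerator: 10×4676 − 164×246 = 6416
Denominator: √[(33000 − 26896)(67880 − 60516)] = √[6104 × 7364] = 6704.4654
r = 6416 / 6704.4654 ≈ 0.9570

0.9570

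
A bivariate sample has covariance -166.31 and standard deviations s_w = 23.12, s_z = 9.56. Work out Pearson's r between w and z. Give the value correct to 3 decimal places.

-0.752

r = Cov(w,z) / (s_w · s_z) = -166.31 / (23.12 × 9.56)
  = -166.31 / 221.0272 ≈ -0.752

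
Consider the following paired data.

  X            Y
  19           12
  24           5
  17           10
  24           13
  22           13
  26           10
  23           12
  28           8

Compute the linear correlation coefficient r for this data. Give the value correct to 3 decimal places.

-0.327

n = 8, ΣX = 183, ΣY = 83, ΣX² = 4275, ΣY² = 915, ΣXY = 1876
nΣXY − ΣXΣY = 15008 − 15189 = -181
nΣX² − (ΣX)² = 34200 − 33489 = 711; nΣY² − (ΣY)² = 7320 − 6889 = 431
r = -181 / √(711 × 431) = -181 / 553.5711 ≈ -0.327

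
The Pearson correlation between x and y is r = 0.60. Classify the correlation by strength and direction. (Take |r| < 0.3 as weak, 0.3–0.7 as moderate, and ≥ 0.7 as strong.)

moderate positive

r = 0.60 > 0 so the relationship is positive.
|r| = 0.60, which falls in the moderate range.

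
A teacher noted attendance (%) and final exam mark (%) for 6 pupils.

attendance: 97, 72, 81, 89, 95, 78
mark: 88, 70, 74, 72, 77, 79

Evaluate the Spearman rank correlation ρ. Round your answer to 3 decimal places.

0.600

Rank attendance: 6, 1, 3, 4, 5, 2
Rank mark: 6, 1, 3, 2, 4, 5
d = rank(attendance) − rank(mark): 0, 0, 0, 2, 1, -3; Σd² = 14
ρ = 1 − 6Σd² / [n(n²−1)] = 1 − 6×14 / (6×35) = 1 − 84/210 ≈ 0.600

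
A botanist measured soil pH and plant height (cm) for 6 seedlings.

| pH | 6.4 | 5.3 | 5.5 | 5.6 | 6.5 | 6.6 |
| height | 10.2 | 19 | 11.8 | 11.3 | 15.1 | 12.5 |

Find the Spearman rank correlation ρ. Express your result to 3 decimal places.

Rank pH: 4, 1, 2, 3, 5, 6
Rank height: 1, 6, 3, 2, 5, 4
d = rank(pH) − rank(height): 3, -5, -1, 1, 0, 2; Σd² = 40
ρ = 1 − 6Σd² / [n(n²−1)] = 1 − 6×40 / (6×35) = 1 − 240/210 ≈ -0.143

-0.143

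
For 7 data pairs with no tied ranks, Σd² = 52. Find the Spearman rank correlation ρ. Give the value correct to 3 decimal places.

ρ = 1 − 6Σd² / [n(n²−1)] = 1 − 6×52 / (7×48)
  = 1 − 312/336 = 1 − 0.9286 ≈ 0.071

0.071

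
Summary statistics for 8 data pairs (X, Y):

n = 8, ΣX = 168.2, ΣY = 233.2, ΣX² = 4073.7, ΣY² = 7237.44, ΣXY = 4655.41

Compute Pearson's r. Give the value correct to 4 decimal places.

-0.5095

r = (nΣXY − ΣXΣY) / √[(nΣX² − (ΣX)²)(nΣY² − (ΣY)²)]
Numerator: 8×4655.41 − 168.2×233.2 = -1980.96
Denominator: √[(32589.6 − 28291.24)(57899.52 − 54382.24)] = √[4298.36 × 3517.28] = 3888.2561
r = -1980.96 / 3888.2561 ≈ -0.5095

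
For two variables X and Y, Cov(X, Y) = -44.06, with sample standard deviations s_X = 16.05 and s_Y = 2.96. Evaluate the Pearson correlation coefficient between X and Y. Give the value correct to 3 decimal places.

-0.927

r = Cov(X,Y) / (s_X · s_Y) = -44.06 / (16.05 × 2.96)
  = -44.06 / 47.5080 ≈ -0.927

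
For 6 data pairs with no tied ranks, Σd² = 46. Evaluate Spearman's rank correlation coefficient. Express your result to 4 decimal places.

ρ = 1 − 6Σd² / [n(n²−1)] = 1 − 6×46 / (6×35)
  = 1 − 276/210 = 1 − 1.31429 ≈ -0.3143

-0.3143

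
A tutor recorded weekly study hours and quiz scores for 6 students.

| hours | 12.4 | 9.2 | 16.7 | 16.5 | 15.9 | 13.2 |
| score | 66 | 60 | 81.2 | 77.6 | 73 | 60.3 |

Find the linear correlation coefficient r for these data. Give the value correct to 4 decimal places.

n = 6, Σx = 83.9, Σy = 418.1, Σx² = 1216.59, Σy² = 29536.29, Σxy = 5963.5
nΣxy − ΣxΣy = 35781 − 35078.59 = 702.41
nΣx² − (Σx)² = 7299.54 − 7039.21 = 260.33; nΣy² − (Σy)² = 177217.74 − 174807.61 = 2410.13
r = 702.41 / √(260.33 × 2410.13) = 702.41 / 792.1043 ≈ 0.8868

0.8868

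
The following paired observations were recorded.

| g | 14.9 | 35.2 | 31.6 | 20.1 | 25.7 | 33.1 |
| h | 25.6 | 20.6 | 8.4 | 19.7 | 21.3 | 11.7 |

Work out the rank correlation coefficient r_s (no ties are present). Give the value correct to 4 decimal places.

Rank g: 1, 6, 4, 2, 3, 5
Rank h: 6, 4, 1, 3, 5, 2
d = rank(g) − rank(h): -5, 2, 3, -1, -2, 3; Σd² = 52
ρ = 1 − 6Σd² / [n(n²−1)] = 1 − 6×52 / (6×35) = 1 − 312/210 ≈ -0.4857

-0.4857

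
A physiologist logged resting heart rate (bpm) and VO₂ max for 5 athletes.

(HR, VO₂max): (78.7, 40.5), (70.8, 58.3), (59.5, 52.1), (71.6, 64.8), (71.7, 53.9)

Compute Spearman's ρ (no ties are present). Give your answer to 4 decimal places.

-0.3000

Rank HR: 5, 2, 1, 3, 4
Rank VO₂max: 1, 4, 2, 5, 3
d = rank(HR) − rank(VO₂max): 4, -2, -1, -2, 1; Σd² = 26
ρ = 1 − 6Σd² / [n(n²−1)] = 1 − 6×26 / (5×24) = 1 − 156/120 ≈ -0.3000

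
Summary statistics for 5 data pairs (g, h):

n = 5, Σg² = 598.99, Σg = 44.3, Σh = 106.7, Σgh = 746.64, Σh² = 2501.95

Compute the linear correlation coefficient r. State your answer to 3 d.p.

-0.922

r = (nΣgh − ΣgΣh) / √[(nΣg² − (Σg)²)(nΣh² − (Σh)²)]
Numerator: 5×746.64 − 44.3×106.7 = -993.61
Denominator: √[(2994.95 − 1962.49)(12509.75 − 11384.89)] = √[1032.46 × 1124.86] = 1077.6702
r = -993.61 / 1077.6702 ≈ -0.922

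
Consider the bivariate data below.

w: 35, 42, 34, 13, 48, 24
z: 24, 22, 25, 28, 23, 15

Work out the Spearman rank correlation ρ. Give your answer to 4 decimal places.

-0.3714

Rank w: 4, 5, 3, 1, 6, 2
Rank z: 4, 2, 5, 6, 3, 1
d = rank(w) − rank(z): 0, 3, -2, -5, 3, 1; Σd² = 48
ρ = 1 − 6Σd² / [n(n²−1)] = 1 − 6×48 / (6×35) = 1 − 288/210 ≈ -0.3714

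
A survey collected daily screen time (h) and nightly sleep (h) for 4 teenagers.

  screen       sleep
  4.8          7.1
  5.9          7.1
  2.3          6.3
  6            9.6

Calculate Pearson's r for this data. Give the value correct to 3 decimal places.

n = 4, Σx = 19, Σy = 30.1, Σx² = 99.14, Σy² = 232.67, Σxy = 148.06
nΣxy − ΣxΣy = 592.24 − 571.9 = 20.34
nΣx² − (Σx)² = 396.56 − 361 = 35.56; nΣy² − (Σy)² = 930.68 − 906.01 = 24.67
r = 20.34 / √(35.56 × 24.67) = 20.34 / 29.6187 ≈ 0.687

0.687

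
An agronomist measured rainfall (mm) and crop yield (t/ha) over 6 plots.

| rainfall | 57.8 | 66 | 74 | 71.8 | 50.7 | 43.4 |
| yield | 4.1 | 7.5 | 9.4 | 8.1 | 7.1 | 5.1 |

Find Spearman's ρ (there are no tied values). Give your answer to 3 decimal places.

0.829

Rank rainfall: 3, 4, 6, 5, 2, 1
Rank yield: 1, 4, 6, 5, 3, 2
d = rank(rainfall) − rank(yield): 2, 0, 0, 0, -1, -1; Σd² = 6
ρ = 1 − 6Σd² / [n(n²−1)] = 1 − 6×6 / (6×35) = 1 − 36/210 ≈ 0.829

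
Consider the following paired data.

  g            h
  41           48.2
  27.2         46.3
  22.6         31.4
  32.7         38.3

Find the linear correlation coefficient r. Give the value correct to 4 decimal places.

0.6970

n = 4, Σg = 123.5, Σh = 164.2, Σg² = 4000.89, Σh² = 6919.78, Σgh = 5197.61
nΣgh − ΣgΣh = 20790.44 − 20278.7 = 511.74
nΣg² − (Σg)² = 16003.56 − 15252.25 = 751.31; nΣh² − (Σh)² = 27679.12 − 26961.64 = 717.48
r = 511.74 / √(751.31 × 717.48) = 511.74 / 734.2002 ≈ 0.6970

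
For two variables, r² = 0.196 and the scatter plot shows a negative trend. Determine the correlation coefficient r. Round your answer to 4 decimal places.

-0.4427

|r| = √0.196 = 0.4427
The association is negative, so r = −0.4427.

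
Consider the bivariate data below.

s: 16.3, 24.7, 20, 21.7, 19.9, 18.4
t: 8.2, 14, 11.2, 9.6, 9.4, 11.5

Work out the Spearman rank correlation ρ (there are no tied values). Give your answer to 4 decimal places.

0.6000

Rank s: 1, 6, 4, 5, 3, 2
Rank t: 1, 6, 4, 3, 2, 5
d = rank(s) − rank(t): 0, 0, 0, 2, 1, -3; Σd² = 14
ρ = 1 − 6Σd² / [n(n²−1)] = 1 − 6×14 / (6×35) = 1 − 84/210 ≈ 0.6000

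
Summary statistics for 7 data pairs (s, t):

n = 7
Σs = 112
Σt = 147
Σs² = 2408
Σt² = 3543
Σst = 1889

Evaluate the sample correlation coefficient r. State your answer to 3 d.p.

-0.874

r = (nΣst − ΣsΣt) / √[(nΣs² − (Σs)²)(nΣt² − (Σt)²)]
Numerator: 7×1889 − 112×147 = -3241
Denominator: √[(16856 − 12544)(24801 − 21609)] = √[4312 × 3192] = 3709.9736
r = -3241 / 3709.9736 ≈ -0.874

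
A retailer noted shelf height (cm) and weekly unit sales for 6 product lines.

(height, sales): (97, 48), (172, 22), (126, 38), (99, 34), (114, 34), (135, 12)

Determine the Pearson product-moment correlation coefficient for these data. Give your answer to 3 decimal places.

n = 6, Σx = 743, Σy = 188, Σx² = 95891, Σy² = 6688, Σxy = 22090
nΣxy − ΣxΣy = 132540 − 139684 = -7144
nΣx² − (Σx)² = 575346 − 552049 = 23297; nΣy² − (Σy)² = 40128 − 35344 = 4784
r = -7144 / √(23297 × 4784) = -7144 / 10557.1231 ≈ -0.677

-0.677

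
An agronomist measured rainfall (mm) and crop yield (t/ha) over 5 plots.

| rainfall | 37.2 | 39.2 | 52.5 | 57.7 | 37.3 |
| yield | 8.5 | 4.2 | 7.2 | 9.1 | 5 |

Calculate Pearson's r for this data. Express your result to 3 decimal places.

n = 5, Σx = 223.9, Σy = 34, Σx² = 10397.31, Σy² = 249.54, Σxy = 1570.41
nΣxy − ΣxΣy = 7852.05 − 7612.6 = 239.45
nΣx² − (Σx)² = 51986.55 − 50131.21 = 1855.34; nΣy² − (Σy)² = 1247.7 − 1156 = 91.7
r = 239.45 / √(1855.34 × 91.7) = 239.45 / 412.4739 ≈ 0.581

0.581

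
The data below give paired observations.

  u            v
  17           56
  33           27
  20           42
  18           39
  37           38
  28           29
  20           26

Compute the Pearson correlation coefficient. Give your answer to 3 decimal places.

-0.452

n = 7, Σu = 173, Σv = 257, Σu² = 4655, Σv² = 10111, Σuv = 6123
nΣuv − ΣuΣv = 42861 − 44461 = -1600
nΣu² − (Σu)² = 32585 − 29929 = 2656; nΣv² − (Σv)² = 70777 − 66049 = 4728
r = -1600 / √(2656 × 4728) = -1600 / 3543.6659 ≈ -0.452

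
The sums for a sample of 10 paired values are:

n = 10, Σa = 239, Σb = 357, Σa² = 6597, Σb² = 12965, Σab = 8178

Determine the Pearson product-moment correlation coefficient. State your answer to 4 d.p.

-0.8028

r = (nΣab − ΣaΣb) / √[(nΣa² − (Σa)²)(nΣb² − (Σb)²)]
Numerator: 10×8178 − 239×357 = -3543
Denominator: √[(65970 − 57121)(129650 − 127449)] = √[8849 × 2201] = 4413.2357
r = -3543 / 4413.2357 ≈ -0.8028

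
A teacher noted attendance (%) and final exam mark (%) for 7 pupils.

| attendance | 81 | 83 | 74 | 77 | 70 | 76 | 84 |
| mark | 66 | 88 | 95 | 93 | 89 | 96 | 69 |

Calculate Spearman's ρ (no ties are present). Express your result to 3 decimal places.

-0.643

Rank attendance: 5, 6, 2, 4, 1, 3, 7
Rank mark: 1, 3, 6, 5, 4, 7, 2
d = rank(attendance) − rank(mark): 4, 3, -4, -1, -3, -4, 5; Σd² = 92
ρ = 1 − 6Σd² / [n(n²−1)] = 1 − 6×92 / (7×48) = 1 − 552/336 ≈ -0.643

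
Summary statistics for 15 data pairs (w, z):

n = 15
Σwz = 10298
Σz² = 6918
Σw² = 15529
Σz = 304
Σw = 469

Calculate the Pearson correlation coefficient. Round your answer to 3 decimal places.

r = (nΣwz − ΣwΣz) / √[(nΣw² − (Σw)²)(nΣz² − (Σz)²)]
Numerator: 15×10298 − 469×304 = 11894
Denominator: √[(232935 − 219961)(103770 − 92416)] = √[12974 × 11354] = 12137.0011
r = 11894 / 12137.0011 ≈ 0.980

0.980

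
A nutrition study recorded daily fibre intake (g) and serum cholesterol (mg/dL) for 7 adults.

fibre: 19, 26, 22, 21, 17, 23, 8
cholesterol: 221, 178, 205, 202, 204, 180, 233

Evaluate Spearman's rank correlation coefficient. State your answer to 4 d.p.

-0.8214

Rank fibre: 3, 7, 5, 4, 2, 6, 1
Rank cholesterol: 6, 1, 5, 3, 4, 2, 7
d = rank(fibre) − rank(cholesterol): -3, 6, 0, 1, -2, 4, -6; Σd² = 102
ρ = 1 − 6Σd² / [n(n²−1)] = 1 − 6×102 / (7×48) = 1 − 612/336 ≈ -0.8214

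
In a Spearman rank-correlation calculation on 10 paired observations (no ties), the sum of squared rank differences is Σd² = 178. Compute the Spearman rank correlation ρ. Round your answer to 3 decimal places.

-0.079

ρ = 1 − 6Σd² / [n(n²−1)] = 1 − 6×178 / (10×99)
  = 1 − 1068/990 = 1 − 1.0788 ≈ -0.079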